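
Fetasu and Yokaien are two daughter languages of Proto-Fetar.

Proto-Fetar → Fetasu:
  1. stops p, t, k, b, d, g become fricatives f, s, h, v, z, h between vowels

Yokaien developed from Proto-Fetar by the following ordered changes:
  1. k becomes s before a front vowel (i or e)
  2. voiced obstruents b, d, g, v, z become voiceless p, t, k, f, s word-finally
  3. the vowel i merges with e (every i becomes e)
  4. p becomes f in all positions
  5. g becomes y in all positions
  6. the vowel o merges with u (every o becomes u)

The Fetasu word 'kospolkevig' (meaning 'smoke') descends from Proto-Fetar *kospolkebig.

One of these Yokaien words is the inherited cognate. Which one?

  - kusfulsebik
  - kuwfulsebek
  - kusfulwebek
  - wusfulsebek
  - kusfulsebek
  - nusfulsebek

Yokaien: start from *kospolkebig.
  rule 1 (palatalisation): kospolkebig → kospolsebig
  rule 2 (final devoicing): kospolsebig → kospolsebik
  rule 3 (vowel merger): kospolsebik → kospolsebek
  rule 4 (unconditioned shift): kospolsebek → kosfolsebek
  rule 5: no change — kosfolsebek
  rule 6 (vowel merger): kosfolsebek → kusfulsebek
  ⇒ Yokaien kusfulsebek
Only 'kusfulsebek' matches the regular Yokaien development of *kospolkebig.

kusfulsebek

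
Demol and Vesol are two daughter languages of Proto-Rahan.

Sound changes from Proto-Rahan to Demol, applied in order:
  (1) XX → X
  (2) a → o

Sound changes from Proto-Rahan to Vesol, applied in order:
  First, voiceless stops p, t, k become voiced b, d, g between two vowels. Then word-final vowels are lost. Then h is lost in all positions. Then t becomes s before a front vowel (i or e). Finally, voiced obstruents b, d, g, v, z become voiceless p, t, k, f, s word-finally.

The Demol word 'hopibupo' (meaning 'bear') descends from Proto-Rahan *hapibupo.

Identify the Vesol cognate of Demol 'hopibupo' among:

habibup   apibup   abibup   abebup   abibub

Vesol: *hapibupo
  hapibupo → habibubo   [intervocalic voicing]
  habibubo → habibub   [apocope]
  habibub → abibub   [h-loss]
  abibub (rule 4 does not apply)
  abibub → abibup   [final devoicing]
  giving Vesol abibup.
Only 'abibup' matches the regular Vesol development of *hapibupo.

abibup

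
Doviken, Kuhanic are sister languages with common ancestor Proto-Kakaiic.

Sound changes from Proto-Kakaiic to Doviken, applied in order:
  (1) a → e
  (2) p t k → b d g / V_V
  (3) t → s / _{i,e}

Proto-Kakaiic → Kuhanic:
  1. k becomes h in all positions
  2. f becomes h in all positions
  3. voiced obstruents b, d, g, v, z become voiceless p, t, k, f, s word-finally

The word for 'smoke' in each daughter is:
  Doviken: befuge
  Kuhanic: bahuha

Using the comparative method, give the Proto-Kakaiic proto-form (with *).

Position 5: Doviken has g, Kuhanic has h. Taking the neighbouring segments as reconstructed: Doviken g could go back to *k or *g; Kuhanic h could go back to *k or *f or *h — the one source consistent with every daughter is *k.
Position 3: Doviken has f, Kuhanic has h. Doviken preserves f here (none of its changes turn any other segment into f), so the proto-segment is *f.
Position 2: Doviken has e, Kuhanic has a. Kuhanic preserves a here (none of its changes turn any other segment into a), so the proto-segment is *a.
Continuing position by position gives *bafuka; check it forward:
Doviken: *bafuka > befuke > befuge  (by vowel merger, intervocalic voicing)
Kuhanic: start from *bafuka.
  rule 1 (unconditioned shift): bafuka → bafuha
  rule 2 (unconditioned shift): bafuha → bahuha
  rule 3: no change — bahuha
  ⇒ Kuhanic bahuha
Only *bafuka yields all of Doviken befuge, Kuhanic bahuha.

*bafuka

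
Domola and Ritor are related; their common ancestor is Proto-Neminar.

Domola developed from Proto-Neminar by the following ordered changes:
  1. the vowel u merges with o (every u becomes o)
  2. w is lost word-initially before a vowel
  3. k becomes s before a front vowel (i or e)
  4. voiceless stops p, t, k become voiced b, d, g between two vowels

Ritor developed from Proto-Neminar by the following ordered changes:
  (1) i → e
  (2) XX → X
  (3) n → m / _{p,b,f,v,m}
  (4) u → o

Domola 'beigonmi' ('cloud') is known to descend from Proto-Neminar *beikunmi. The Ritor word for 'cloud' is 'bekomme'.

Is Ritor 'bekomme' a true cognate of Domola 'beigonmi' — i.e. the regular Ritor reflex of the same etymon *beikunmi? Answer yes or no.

Derive the expected Ritor reflex of *beikunmi:
Ritor: *beikunmi
  beikunmi → beekunme   [vowel merger]
  beekunme → bekunme   [degemination]
  bekunme → bekumme   [nasal place assimilation]
  bekumme → bekomme   [vowel merger]
  giving Ritor bekomme.
Ritor 'bekomme' matches the regular reflex exactly, so the pair is cognate.

yes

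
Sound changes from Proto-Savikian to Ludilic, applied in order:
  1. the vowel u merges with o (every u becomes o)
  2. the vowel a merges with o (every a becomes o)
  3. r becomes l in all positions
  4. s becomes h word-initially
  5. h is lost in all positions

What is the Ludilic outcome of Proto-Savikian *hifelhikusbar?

ifelikosbol

Ludilic: *hifelhikusbar
  hifelhikusbar → hifelhikosbar   [vowel merger]
  hifelhikosbar → hifelhikosbor   [vowel merger]
  hifelhikosbor → hifelhikosbol   [unconditioned shift]
  hifelhikosbol (rule 4 does not apply)
  hifelhikosbol → ifelikosbol   [h-loss]
  giving Ludilic ifelikosbol.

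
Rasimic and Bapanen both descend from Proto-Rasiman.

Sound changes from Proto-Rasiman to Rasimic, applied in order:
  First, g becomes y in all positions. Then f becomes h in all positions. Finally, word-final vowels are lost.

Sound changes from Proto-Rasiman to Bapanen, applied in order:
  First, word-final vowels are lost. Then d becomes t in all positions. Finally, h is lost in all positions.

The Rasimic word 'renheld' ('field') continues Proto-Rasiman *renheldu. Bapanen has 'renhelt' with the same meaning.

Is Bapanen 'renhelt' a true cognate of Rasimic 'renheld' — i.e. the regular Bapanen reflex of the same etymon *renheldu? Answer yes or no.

no

Derive the expected Bapanen reflex of *renheldu:
Bapanen: *renheldu > renheld > renhelt > renelt  (by apocope, unconditioned shift, h-loss)
The regular Bapanen reflex would be 'renelt', but the attested form is 'renhelt'. The correspondence is irregular, so they are not cognates (the Bapanen form has a different source).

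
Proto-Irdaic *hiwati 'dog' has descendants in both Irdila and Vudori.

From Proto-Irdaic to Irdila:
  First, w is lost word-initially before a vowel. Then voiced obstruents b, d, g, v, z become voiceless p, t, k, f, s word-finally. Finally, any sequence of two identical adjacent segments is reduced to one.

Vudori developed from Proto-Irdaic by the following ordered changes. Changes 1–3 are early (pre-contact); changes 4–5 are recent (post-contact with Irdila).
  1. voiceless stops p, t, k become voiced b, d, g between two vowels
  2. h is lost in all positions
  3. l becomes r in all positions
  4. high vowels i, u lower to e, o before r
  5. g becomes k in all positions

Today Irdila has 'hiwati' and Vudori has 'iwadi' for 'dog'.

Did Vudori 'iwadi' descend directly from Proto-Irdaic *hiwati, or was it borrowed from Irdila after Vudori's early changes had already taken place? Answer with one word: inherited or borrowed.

If inherited, *hiwati would pass through all of Vudori's changes:
Vudori: *hiwati
  hiwati → hiwadi   [intervocalic voicing]
  hiwadi → iwadi   [h-loss]
  iwadi (rule 3 does not apply)
  iwadi (rule 4 does not apply)
  iwadi (rule 5 does not apply)
  giving Vudori iwadi.
If borrowed from Irdila 'hiwati' after the early changes, it would undergo only the recent ones:
  rule 4 (pre-rhotic lowering): no change (hiwati)
  rule 5 (unconditioned shift): no change (hiwati)
  ⇒ as a loan: hiwati
Vudori 'iwadi' matches the inherited outcome exactly, so it is an inherited cognate, not a loan.

inherited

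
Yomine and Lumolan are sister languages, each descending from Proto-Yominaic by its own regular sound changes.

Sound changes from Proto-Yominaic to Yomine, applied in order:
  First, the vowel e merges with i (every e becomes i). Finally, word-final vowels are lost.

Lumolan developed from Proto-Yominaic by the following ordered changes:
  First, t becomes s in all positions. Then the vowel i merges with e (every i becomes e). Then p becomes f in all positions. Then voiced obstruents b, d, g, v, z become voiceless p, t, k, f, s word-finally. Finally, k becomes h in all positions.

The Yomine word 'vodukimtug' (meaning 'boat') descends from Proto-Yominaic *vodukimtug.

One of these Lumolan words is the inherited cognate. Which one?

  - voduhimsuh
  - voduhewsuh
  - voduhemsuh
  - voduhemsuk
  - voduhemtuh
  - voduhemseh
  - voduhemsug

voduhemsuh

Lumolan: *vodukimtug
  vodukimtug → vodukimsug   [unconditioned shift]
  vodukimsug → vodukemsug   [vowel merger]
  vodukemsug (rule 3 does not apply)
  vodukemsug → vodukemsuk   [final devoicing]
  vodukemsuk → voduhemsuh   [unconditioned shift]
  giving Lumolan voduhemsuh.
Among the options, 'voduhemsuh' alone shows every Lumolan change applied in order.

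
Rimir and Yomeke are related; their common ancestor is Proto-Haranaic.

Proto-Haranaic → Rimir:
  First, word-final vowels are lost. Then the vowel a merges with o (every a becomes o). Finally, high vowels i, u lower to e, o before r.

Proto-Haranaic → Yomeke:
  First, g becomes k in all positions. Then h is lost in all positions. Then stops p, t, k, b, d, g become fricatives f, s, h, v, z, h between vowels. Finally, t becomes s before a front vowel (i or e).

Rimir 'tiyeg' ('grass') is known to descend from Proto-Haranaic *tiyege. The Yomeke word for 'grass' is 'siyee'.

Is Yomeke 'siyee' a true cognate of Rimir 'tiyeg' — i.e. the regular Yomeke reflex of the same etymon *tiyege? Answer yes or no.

Derive the expected Yomeke reflex of *tiyege:
Yomeke: *tiyege > tiyeke > tiyehe > siyehe  (by unconditioned shift, intervocalic lenition, palatalisation)
The regular Yomeke reflex would be 'siyehe', but the attested form is 'siyee'. The correspondence is irregular, so they are not cognates (the Yomeke form has a different source).

no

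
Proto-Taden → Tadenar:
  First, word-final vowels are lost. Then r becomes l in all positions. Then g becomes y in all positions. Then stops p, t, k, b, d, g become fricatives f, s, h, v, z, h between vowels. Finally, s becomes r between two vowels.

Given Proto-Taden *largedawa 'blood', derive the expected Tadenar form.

lalyezaw

Tadenar: *largedawa > largedaw > lalgedaw > lalyedaw > lalyezaw  (by apocope, unconditioned shift, unconditioned shift, intervocalic lenition)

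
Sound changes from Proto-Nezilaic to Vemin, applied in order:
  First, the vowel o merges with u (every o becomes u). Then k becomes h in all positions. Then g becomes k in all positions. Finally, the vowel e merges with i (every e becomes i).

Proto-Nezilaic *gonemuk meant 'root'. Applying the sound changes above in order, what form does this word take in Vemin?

kunimuh

Vemin: *gonemuk
  gonemuk → gunemuk   [vowel merger]
  gunemuk → gunemuh   [unconditioned shift]
  gunemuh → kunemuh   [unconditioned shift]
  kunemuh → kunimuh   [vowel merger]
  giving Vemin kunimuh.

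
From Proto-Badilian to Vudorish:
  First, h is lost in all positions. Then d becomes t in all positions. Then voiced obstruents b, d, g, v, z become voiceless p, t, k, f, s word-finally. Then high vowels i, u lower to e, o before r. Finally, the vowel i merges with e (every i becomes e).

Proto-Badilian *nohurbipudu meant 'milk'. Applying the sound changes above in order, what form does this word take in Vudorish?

Vudorish: *nohurbipudu > nourbipudu > nourbiputu > noorbiputu > noorbeputu  (by h-loss, unconditioned shift, pre-rhotic lowering, vowel merger)

noorbeputu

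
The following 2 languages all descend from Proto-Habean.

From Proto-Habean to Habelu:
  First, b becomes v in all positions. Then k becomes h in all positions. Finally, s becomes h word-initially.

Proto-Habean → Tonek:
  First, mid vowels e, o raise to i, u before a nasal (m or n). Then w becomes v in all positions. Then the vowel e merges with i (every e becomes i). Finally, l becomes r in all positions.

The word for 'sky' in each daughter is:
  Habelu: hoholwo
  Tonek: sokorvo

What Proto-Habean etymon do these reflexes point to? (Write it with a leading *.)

*sokolwo

Position 5: Habelu has l, Tonek has r. Habelu preserves l here (none of its changes turn any other segment into l), so the proto-segment is *l.
Position 6: Habelu has w, Tonek has v. Habelu preserves w here (none of its changes turn any other segment into w), so the proto-segment is *w.
This points to *sokolwo. Verify forward in each daughter:
Habelu: *sokolwo
  sokolwo (rule 1 does not apply)
  sokolwo → soholwo   [unconditioned shift]
  soholwo → hoholwo   [debuccalisation]
  giving Habelu hoholwo.
Tonek: *sokolwo
  sokolwo (rule 1 does not apply)
  sokolwo → sokolvo   [unconditioned shift]
  sokolvo (rule 3 does not apply)
  sokolvo → sokorvo   [unconditioned shift]
  giving Tonek sokorvo.
Only *sokolwo yields all of Habelu hoholwo, Tonek sokorvo.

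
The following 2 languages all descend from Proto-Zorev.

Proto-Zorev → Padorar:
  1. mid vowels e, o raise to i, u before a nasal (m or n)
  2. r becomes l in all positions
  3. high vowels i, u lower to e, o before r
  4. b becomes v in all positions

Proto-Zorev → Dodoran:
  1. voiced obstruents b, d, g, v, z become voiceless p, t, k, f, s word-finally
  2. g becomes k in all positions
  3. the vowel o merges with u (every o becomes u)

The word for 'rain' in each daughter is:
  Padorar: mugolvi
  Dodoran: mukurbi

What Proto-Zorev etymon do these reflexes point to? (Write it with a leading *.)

Position 5: Padorar has l, Dodoran has r. Dodoran preserves r here (none of its changes turn any other segment into r), so the proto-segment is *r.
Position 6: Padorar has v, Dodoran has b. Dodoran preserves b here (none of its changes turn any other segment into b), so the proto-segment is *b.
Position 3: Padorar has g, Dodoran has k. Padorar preserves g here (none of its changes turn any other segment into g), so the proto-segment is *g.
This points to *mugorbi. Verify forward in each daughter:
Padorar: start from *mugorbi.
  rule 1: no change — mugorbi
  rule 2 (unconditioned shift): mugorbi → mugolbi
  rule 3: no change — mugolbi
  rule 4 (unconditioned shift): mugolbi → mugolvi
  ⇒ Padorar mugolvi
Dodoran: *mugorbi > mukorbi > mukurbi  (by unconditioned shift, vowel merger)
*mugorbi is the unique common source.

*mugorbi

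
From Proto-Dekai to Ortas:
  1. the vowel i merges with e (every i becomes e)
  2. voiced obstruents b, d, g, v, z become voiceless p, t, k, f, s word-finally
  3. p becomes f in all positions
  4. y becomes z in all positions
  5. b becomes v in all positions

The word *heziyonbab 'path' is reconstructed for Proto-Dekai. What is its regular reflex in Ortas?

hezezonvaf

Ortas: start from *heziyonbab.
  rule 1 (vowel merger): heziyonbab → hezeyonbab
  rule 2 (final devoicing): hezeyonbab → hezeyonbap
  rule 3 (unconditioned shift): hezeyonbap → hezeyonbaf
  rule 4 (unconditioned shift): hezeyonbaf → hezezonbaf
  rule 5 (unconditioned shift): hezezonbaf → hezezonvaf
  ⇒ Ortas hezezonvaf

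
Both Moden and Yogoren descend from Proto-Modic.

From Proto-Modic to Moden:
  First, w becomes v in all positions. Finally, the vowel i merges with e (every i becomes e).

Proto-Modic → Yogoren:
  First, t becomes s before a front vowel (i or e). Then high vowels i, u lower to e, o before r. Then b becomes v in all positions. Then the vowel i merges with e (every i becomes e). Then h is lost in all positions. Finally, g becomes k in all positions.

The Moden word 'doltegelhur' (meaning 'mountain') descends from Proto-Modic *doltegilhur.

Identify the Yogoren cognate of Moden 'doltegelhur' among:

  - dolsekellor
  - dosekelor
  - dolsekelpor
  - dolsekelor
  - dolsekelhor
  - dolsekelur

dolsekelor

Yogoren: start from *doltegilhur.
  rule 1 (palatalisation): doltegilhur → dolsegilhur
  rule 2 (pre-rhotic lowering): dolsegilhur → dolsegilhor
  rule 3: no change — dolsegilhor
  rule 4 (vowel merger): dolsegilhor → dolsegelhor
  rule 5 (h-loss): dolsegelhor → dolsegelor
  rule 6 (unconditioned shift): dolsegelor → dolsekelor
  ⇒ Yogoren dolsekelor
Among the options, 'dolsekelor' alone shows every Yogoren change applied in order.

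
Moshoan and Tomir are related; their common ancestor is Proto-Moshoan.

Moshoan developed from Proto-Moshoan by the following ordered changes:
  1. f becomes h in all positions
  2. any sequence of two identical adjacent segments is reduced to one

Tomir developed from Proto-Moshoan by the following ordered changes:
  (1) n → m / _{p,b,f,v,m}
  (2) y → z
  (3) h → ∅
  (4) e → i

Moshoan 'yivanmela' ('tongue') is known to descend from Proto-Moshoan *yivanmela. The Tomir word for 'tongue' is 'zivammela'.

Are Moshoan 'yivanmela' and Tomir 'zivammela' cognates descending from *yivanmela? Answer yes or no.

Derive the expected Tomir reflex of *yivanmela:
Tomir: *yivanmela > yivammela > zivammela > zivammila  (by nasal place assimilation, unconditioned shift, vowel merger)
The regular Tomir reflex would be 'zivammila', but the attested form is 'zivammela'. The correspondence is irregular, so they are not cognates (the Tomir form has a different source).

no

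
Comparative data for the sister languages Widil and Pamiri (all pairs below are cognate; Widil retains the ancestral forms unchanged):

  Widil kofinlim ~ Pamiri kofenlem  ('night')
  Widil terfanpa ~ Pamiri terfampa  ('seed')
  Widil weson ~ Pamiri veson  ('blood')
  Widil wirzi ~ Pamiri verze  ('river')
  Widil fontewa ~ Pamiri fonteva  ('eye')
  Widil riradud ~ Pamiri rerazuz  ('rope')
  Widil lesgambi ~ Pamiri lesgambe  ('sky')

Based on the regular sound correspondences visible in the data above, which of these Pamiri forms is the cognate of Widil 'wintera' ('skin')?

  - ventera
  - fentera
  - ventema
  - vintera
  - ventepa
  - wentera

ventera

wirzi ~ verze — Widil w corresponds to Pamiri v word-initially before a front vowel.
kofinlim ~ kofenlem — Widil i corresponds to Pamiri e after a consonant, before a nasal.
Applying these to Widil 'wintera':
  wintera → vintera   (w→v word-initially before a front vowel)
  vintera → ventera   (i→e after a consonant, before a nasal)
So the Pamiri cognate is 'ventera'.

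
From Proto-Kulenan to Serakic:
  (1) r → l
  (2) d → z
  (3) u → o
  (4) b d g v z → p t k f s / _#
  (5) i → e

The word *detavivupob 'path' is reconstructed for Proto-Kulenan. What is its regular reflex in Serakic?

Serakic: *detavivupob > zetavivupob > zetavivopob > zetavivopop > zetavevopop  (by unconditioned shift, vowel merger, final devoicing, vowel merger)

zetavevopop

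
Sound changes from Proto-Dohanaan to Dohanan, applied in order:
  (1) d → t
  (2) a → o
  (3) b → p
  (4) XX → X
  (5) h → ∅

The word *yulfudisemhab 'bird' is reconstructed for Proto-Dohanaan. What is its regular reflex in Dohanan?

yulfutisemop

Dohanan: start from *yulfudisemhab.
  rule 1 (unconditioned shift): yulfudisemhab → yulfutisemhab
  rule 2 (vowel merger): yulfutisemhab → yulfutisemhob
  rule 3 (unconditioned shift): yulfutisemhob → yulfutisemhop
  rule 4: no change — yulfutisemhop
  rule 5 (h-loss): yulfutisemhop → yulfutisemop
  ⇒ Dohanan yulfutisemop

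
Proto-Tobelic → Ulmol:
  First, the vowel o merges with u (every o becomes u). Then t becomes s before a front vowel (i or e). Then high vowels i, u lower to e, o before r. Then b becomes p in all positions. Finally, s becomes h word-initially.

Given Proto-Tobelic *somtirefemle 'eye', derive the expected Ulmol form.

Ulmol: start from *somtirefemle.
  rule 1 (vowel merger): somtirefemle → sumtirefemle
  rule 2 (palatalisation): sumtirefemle → sumsirefemle
  rule 3 (pre-rhotic lowering): sumsirefemle → sumserefemle
  rule 4: no change — sumserefemle
  rule 5 (debuccalisation): sumserefemle → humserefemle
  ⇒ Ulmol humserefemle

humserefemle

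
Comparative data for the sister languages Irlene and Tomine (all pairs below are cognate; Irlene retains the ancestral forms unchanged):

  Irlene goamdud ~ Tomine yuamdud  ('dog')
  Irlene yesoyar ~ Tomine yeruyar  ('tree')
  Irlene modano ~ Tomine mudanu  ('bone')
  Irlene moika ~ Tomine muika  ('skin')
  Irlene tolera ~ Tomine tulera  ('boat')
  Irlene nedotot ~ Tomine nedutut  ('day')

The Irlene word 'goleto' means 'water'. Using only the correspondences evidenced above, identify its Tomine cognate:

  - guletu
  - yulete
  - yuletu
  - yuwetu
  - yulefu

yuletu

goamdud ~ yuamdud — Irlene g corresponds to Tomine y word-initially before a back vowel.
yesoyar ~ yeruyar, modano ~ mudanu — Irlene o corresponds to Tomine u after a consonant, before a consonant other than r, m, n, p, b, f, v.
modano ~ mudanu — Irlene o corresponds to Tomine u word-finally.
Applying these to Irlene 'goleto':
  goleto → yoleto   (g→y word-initially before a back vowel)
  yoleto → yuleto   (o→u after a consonant, before a consonant other than r, m, n, p, b, f, v)
  yuleto → yuletu   (o→u word-finally)
So the Tomine cognate is 'yuletu'.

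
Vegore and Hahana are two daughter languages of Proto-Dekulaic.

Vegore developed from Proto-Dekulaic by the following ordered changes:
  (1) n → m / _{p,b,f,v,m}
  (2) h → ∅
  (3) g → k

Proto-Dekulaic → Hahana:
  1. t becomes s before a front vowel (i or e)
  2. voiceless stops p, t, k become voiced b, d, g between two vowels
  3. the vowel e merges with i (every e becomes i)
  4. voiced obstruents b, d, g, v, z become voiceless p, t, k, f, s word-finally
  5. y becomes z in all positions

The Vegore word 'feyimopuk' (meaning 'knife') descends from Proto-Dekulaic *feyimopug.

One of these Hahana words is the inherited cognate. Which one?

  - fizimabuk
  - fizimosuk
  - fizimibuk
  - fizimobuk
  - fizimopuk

Hahana: *feyimopug > feyimobug > fiyimobug > fiyimobuk > fizimobuk  (by intervocalic voicing, vowel merger, final devoicing, unconditioned shift)
The other candidates each miss or misapply at least one Hahana change.

fizimobuk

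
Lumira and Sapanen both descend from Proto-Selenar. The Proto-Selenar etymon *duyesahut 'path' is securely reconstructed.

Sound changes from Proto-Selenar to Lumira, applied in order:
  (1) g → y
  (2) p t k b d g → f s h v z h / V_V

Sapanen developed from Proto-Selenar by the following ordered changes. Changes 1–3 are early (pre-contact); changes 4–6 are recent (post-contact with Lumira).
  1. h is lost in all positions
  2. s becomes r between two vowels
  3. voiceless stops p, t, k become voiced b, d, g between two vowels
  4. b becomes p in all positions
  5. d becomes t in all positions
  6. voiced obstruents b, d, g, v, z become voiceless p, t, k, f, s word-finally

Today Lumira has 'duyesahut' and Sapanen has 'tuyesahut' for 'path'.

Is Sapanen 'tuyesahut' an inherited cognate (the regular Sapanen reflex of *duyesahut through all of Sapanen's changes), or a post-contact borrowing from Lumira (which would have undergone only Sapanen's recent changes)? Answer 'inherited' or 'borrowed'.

If inherited, *duyesahut would pass through all of Sapanen's changes:
Sapanen: *duyesahut
  duyesahut → duyesaut   [h-loss]
  duyesaut → duyeraut   [rhotacism]
  duyeraut (rule 3 does not apply)
  duyeraut (rule 4 does not apply)
  duyeraut → tuyeraut   [unconditioned shift]
  tuyeraut (rule 6 does not apply)
  giving Sapanen tuyeraut.
If borrowed from Lumira 'duyesahut' after the early changes, it would undergo only the recent ones:
  rule 4 (unconditioned shift): no change (duyesahut)
  rule 5 (unconditioned shift): duyesahut → tuyesahut
  rule 6 (final devoicing): no change (tuyesahut)
  ⇒ as a loan: tuyesahut
Sapanen 'tuyesahut' matches the loan outcome 'tuyesahut', not the inherited 'tuyeraut' — it skipped the early Sapanen changes, so it was borrowed from Lumira.

borrowed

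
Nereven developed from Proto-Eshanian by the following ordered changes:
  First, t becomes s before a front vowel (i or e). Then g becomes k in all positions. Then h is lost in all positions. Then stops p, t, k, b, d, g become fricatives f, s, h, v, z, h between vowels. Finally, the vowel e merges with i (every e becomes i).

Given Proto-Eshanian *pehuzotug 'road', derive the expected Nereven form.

piuzosuk

Nereven: *pehuzotug > pehuzotuk > peuzotuk > peuzosuk > piuzosuk  (by unconditioned shift, h-loss, intervocalic lenition, vowel merger)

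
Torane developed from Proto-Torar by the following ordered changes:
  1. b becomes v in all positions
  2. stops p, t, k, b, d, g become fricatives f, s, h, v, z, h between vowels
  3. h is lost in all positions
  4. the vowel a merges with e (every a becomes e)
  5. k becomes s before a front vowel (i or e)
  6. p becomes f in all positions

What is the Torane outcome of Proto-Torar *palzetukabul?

Torane: *palzetukabul > palzetukavul > palzesuhavul > palzesuavul > pelzesuevul > felzesuevul  (by unconditioned shift, intervocalic lenition, h-loss, vowel merger, unconditioned shift)

felzesuevul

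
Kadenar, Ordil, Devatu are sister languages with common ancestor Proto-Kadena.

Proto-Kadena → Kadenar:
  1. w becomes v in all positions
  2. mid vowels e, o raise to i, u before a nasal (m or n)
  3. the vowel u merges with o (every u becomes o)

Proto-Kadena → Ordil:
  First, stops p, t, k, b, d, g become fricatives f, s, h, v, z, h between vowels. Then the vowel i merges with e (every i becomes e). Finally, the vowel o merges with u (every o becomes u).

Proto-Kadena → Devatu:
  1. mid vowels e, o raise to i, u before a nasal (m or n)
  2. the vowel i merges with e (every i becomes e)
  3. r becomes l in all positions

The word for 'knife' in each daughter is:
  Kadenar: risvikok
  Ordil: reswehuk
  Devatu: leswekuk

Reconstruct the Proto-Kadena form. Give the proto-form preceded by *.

Position 1: Kadenar has r, Ordil has r, Devatu has l. Kadenar preserves r here (none of its changes turn any other segment into r), so the proto-segment is *r.
Position 5: Kadenar has i, Ordil has e, Devatu has e. Taking the neighbouring segments as reconstructed: Kadenar i can only go back to *i; Ordil e could go back to *e or *i; Devatu e could go back to *e or *i — the one source consistent with every daughter is *i.
Continuing position by position gives *riswikuk; check it forward:
Kadenar: *riswikuk > risvikuk > risvikok  (by unconditioned shift, vowel merger)
Ordil: *riswikuk
  riswikuk → riswihuk   [intervocalic lenition]
  riswihuk → reswehuk   [vowel merger]
  reswehuk (rule 3 does not apply)
  giving Ordil reswehuk.
Devatu: *riswikuk > reswekuk > leswekuk  (by vowel merger, unconditioned shift)
Only *riswikuk yields all of Kadenar risvikok, Ordil reswehuk, Devatu leswekuk.

*riswikuk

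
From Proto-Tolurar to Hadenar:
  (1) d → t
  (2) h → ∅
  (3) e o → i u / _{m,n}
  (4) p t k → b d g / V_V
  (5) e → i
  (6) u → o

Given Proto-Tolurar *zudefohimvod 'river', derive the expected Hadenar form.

zodifoimvot

Hadenar: *zudefohimvod > zutefohimvot > zutefoimvot > zudefoimvot > zudifoimvot > zodifoimvot  (by unconditioned shift, h-loss, intervocalic voicing, vowel merger, vowel merger)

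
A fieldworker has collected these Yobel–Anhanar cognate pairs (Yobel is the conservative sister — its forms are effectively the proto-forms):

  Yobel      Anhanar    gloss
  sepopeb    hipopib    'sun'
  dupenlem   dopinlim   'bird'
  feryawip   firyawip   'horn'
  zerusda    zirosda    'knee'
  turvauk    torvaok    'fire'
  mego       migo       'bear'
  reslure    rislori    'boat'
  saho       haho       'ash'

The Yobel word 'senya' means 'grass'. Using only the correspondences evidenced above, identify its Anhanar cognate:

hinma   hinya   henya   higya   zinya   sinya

sepopeb ~ hipopib — Yobel s corresponds to Anhanar h word-initially before a front vowel.
dupenlem ~ dopinlim — Yobel e corresponds to Anhanar i after a consonant, before a nasal.
Applying these to Yobel 'senya':
  senya → henya   (s→h word-initially before a front vowel)
  henya → hinya   (e→i after a consonant, before a nasal)
So the Anhanar cognate is 'hinya'.

hinya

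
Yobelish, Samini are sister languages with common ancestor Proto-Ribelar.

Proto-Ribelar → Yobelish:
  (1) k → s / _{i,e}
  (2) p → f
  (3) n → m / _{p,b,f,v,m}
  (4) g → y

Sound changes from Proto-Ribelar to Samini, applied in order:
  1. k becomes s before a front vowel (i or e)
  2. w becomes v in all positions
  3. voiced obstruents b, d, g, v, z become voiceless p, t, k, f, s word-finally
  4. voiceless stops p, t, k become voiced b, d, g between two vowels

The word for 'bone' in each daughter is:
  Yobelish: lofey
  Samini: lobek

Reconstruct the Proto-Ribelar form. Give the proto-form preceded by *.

Position 3: Yobelish has f, Samini has b. Taking the neighbouring segments as reconstructed: Yobelish f could go back to *p or *f; Samini b could go back to *p or *b — the one source consistent with every daughter is *p.
Position 5: Yobelish has y, Samini has k. Taking the neighbouring segments as reconstructed: Yobelish y could go back to *g or *y; Samini k could go back to *k or *g — the one source consistent with every daughter is *g.
Continuing position by position gives *lopeg; check it forward:
Yobelish: start from *lopeg.
  rule 1: no change — lopeg
  rule 2 (unconditioned shift): lopeg → lofeg
  rule 3: no change — lofeg
  rule 4 (unconditioned shift): lofeg → lofey
  ⇒ Yobelish lofey
Samini: *lopeg > lopek > lobek  (by final devoicing, intervocalic voicing)
No other proto-form is consistent with every reflex, so the reconstruction is *lopeg.

*lopeg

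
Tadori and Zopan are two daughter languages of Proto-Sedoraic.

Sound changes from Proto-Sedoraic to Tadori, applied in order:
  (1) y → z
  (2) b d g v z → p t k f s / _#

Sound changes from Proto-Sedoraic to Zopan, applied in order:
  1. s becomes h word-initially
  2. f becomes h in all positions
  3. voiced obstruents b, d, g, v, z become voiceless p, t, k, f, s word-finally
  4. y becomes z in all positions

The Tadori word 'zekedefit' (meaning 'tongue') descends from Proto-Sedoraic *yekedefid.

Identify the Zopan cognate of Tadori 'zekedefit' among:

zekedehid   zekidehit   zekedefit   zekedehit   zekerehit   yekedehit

zekedehit

Zopan: start from *yekedefid.
  rule 1: no change — yekedefid
  rule 2 (unconditioned shift): yekedefid → yekedehid
  rule 3 (final devoicing): yekedehid → yekedehit
  rule 4 (unconditioned shift): yekedehit → zekedehit
  ⇒ Zopan zekedehit
The other candidates each miss or misapply at least one Zopan change.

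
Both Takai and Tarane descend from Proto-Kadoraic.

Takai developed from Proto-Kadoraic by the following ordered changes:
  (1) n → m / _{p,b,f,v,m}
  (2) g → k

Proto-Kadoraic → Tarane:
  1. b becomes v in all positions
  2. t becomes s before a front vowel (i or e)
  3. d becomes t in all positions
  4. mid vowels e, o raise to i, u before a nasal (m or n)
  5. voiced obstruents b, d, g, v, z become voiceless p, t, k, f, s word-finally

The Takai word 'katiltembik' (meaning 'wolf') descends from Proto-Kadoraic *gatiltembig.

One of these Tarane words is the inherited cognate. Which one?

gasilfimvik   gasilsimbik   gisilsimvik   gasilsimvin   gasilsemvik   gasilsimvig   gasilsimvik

gasilsimvik

Tarane: *gatiltembig > gatiltemvig > gasilsemvig > gasilsimvig > gasilsimvik  (by unconditioned shift, palatalisation, pre-nasal raising, final devoicing)
Among the options, 'gasilsimvik' alone shows every Tarane change applied in order.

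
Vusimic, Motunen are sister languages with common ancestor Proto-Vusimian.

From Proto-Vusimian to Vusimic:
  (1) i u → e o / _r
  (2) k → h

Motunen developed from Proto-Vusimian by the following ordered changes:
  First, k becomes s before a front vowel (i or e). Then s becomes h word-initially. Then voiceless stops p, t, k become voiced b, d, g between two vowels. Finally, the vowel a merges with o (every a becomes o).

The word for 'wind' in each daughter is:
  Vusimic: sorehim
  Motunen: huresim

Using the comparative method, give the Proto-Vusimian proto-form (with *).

*surekim

Position 1: Vusimic has s, Motunen has h. Vusimic preserves s here (none of its changes turn any other segment into s), so the proto-segment is *s.
Position 2: Vusimic has o, Motunen has u. Motunen preserves u here (none of its changes turn any other segment into u), so the proto-segment is *u.
This points to *surekim. Verify forward in each daughter:
Vusimic: start from *surekim.
  rule 1 (pre-rhotic lowering): surekim → sorekim
  rule 2 (unconditioned shift): sorekim → sorehim
  ⇒ Vusimic sorehim
Motunen: start from *surekim.
  rule 1 (palatalisation): surekim → suresim
  rule 2 (debuccalisation): suresim → huresim
  rule 3: no change — huresim
  rule 4: no change — huresim
  ⇒ Motunen huresim
Only *surekim yields all of Vusimic sorehim, Motunen huresim.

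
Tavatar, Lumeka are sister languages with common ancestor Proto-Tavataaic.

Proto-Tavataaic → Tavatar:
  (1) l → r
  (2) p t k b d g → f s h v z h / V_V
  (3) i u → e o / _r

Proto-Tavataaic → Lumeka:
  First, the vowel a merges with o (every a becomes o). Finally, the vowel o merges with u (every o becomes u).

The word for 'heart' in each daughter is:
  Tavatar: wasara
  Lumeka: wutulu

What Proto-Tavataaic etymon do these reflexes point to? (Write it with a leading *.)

*watala

Position 5: Tavatar has r, Lumeka has l. Lumeka preserves l here (none of its changes turn any other segment into l), so the proto-segment is *l.
Position 3: Tavatar has s, Lumeka has t. Lumeka preserves t here (none of its changes turn any other segment into t), so the proto-segment is *t.
Verify the candidate proto-form against each daughter:
Tavatar: *watala > watara > wasara  (by unconditioned shift, intervocalic lenition)
Lumeka: *watala > wotolo > wutulu  (by vowel merger, vowel merger)
Only *watala yields all of Tavatar wasara, Lumeka wutulu.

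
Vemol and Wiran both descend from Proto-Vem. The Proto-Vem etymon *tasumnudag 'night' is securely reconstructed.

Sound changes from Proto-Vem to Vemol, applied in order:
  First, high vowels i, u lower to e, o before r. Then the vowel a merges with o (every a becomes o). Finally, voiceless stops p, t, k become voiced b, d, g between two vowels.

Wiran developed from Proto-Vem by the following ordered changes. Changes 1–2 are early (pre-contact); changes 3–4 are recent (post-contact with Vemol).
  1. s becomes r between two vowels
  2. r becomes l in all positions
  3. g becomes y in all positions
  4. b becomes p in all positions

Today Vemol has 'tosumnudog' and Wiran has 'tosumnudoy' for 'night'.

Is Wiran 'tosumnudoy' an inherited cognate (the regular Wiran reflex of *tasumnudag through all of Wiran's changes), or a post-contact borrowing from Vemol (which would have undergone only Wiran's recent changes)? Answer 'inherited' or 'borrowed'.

If inherited, *tasumnudag would pass through all of Wiran's changes:
Wiran: start from *tasumnudag.
  rule 1 (rhotacism): tasumnudag → tarumnudag
  rule 2 (unconditioned shift): tarumnudag → talumnudag
  rule 3 (unconditioned shift): talumnudag → talumnuday
  rule 4: no change — talumnuday
  ⇒ Wiran talumnuday
If borrowed from Vemol 'tosumnudog' after the early changes, it would undergo only the recent ones:
  rule 3 (unconditioned shift): tosumnudog → tosumnudoy
  rule 4 (unconditioned shift): no change (tosumnudoy)
  ⇒ as a loan: tosumnudoy
Wiran 'tosumnudoy' matches the loan outcome 'tosumnudoy', not the inherited 'talumnuday' — it skipped the early Wiran changes, so it was borrowed from Vemol.

borrowed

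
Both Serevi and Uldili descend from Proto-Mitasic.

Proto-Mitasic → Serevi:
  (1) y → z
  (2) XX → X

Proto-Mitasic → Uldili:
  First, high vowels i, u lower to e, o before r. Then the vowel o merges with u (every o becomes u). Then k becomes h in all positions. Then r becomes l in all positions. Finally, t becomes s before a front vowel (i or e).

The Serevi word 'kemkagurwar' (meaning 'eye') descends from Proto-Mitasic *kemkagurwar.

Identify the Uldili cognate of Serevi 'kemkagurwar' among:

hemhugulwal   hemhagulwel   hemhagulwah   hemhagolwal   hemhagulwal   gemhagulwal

hemhagulwal

Uldili: start from *kemkagurwar.
  rule 1 (pre-rhotic lowering): kemkagurwar → kemkagorwar
  rule 2 (vowel merger): kemkagorwar → kemkagurwar
  rule 3 (unconditioned shift): kemkagurwar → hemhagurwar
  rule 4 (unconditioned shift): hemhagurwar → hemhagulwal
  rule 5: no change — hemhagulwal
  ⇒ Uldili hemhagulwal
The other candidates each miss or misapply at least one Uldili change.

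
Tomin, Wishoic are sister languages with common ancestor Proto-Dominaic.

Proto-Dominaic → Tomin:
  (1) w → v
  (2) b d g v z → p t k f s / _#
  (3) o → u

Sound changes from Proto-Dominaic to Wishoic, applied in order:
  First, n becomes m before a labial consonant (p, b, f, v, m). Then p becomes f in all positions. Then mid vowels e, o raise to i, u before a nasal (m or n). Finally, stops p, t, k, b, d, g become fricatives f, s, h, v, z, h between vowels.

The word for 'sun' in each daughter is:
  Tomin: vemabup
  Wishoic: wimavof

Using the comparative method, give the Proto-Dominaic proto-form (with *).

Position 7: Tomin has p, Wishoic has f. Taking the neighbouring segments as reconstructed: Tomin p could go back to *p or *b; Wishoic f could go back to *p or *f — the one source consistent with every daughter is *p.
Position 2: Tomin has e, Wishoic has i. Tomin preserves e here (none of its changes turn any other segment into e), so the proto-segment is *e.
Position 1: Tomin has v, Wishoic has w. Wishoic preserves w here (none of its changes turn any other segment into w), so the proto-segment is *w.
Continuing position by position gives *wemabop; check it forward:
Tomin: *wemabop
  wemabop → vemabop   [unconditioned shift]
  vemabop (rule 2 does not apply)
  vemabop → vemabup   [vowel merger]
  giving Tomin vemabup.
Wishoic: *wemabop
  wemabop (rule 1 does not apply)
  wemabop → wemabof   [unconditioned shift]
  wemabof → wimabof   [pre-nasal raising]
  wimabof → wimavof   [intervocalic lenition]
  giving Wishoic wimavof.
Only *wemabop yields all of Tomin vemabup, Wishoic wimavof.

*wemabop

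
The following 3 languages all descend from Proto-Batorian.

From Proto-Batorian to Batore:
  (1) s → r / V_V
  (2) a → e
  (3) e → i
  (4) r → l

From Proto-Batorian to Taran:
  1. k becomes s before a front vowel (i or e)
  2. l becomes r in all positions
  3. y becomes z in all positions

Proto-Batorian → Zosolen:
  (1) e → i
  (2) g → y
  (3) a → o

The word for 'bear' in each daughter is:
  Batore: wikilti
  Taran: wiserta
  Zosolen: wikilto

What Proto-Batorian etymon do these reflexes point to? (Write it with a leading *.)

*wikelta

Position 5: Batore has l, Taran has r, Zosolen has l. Zosolen preserves l here (none of its changes turn any other segment into l), so the proto-segment is *l.
Position 4: Batore has i, Taran has e, Zosolen has i. Taran preserves e here (none of its changes turn any other segment into e), so the proto-segment is *e.
This points to *wikelta. Verify forward in each daughter:
Batore: start from *wikelta.
  rule 1: no change — wikelta
  rule 2 (vowel merger): wikelta → wikelte
  rule 3 (vowel merger): wikelte → wikilti
  rule 4: no change — wikilti
  ⇒ Batore wikilti
Taran: *wikelta
  wikelta → wiselta   [palatalisation]
  wiselta → wiserta   [unconditioned shift]
  wiserta (rule 3 does not apply)
  giving Taran wiserta.
Zosolen: start from *wikelta.
  rule 1 (vowel merger): wikelta → wikilta
  rule 2: no change — wikilta
  rule 3 (vowel merger): wikilta → wikilto
  ⇒ Zosolen wikilto
*wikelta is the unique common source.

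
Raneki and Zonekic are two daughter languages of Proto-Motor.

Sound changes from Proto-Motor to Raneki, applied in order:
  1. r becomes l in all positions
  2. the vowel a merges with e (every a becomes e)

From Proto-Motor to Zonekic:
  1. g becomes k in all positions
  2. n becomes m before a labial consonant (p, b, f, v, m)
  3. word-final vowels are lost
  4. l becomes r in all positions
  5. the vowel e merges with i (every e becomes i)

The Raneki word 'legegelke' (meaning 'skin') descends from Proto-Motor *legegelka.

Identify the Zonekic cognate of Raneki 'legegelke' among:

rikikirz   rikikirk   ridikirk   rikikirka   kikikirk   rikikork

Zonekic: *legegelka > lekekelka > lekekelk > rekekerk > rikikirk  (by unconditioned shift, apocope, unconditioned shift, vowel merger)
Among the options, 'rikikirk' alone shows every Zonekic change applied in order.

rikikirk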